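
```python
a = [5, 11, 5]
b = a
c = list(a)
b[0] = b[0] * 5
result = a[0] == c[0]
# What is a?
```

After line 1: a = [5, 11, 5]
After line 2 (b = a, alias): a = [5, 11, 5], b = [5, 11, 5]
After line 3 (c = list(a) is a copy, new object): c = [5, 11, 5]
After line 4 (b[0] = 5 * 5 = 25; mutates shared a/b): a = b = [25, 11, 5], c = [5, 11, 5]
After line 5 (a[0] = 25, c[0] = 5; result = False)

[25, 11, 5]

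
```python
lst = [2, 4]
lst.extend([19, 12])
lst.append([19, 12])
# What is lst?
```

After line 1: lst = [2, 4]
After line 2 (extend unpacks [19, 12]): lst = [2, 4, 19, 12]
After line 3 (append adds [19, 12] as single element): lst = [2, 4, 19, 12, [19, 12]]

[2, 4, 19, 12, [19, 12]]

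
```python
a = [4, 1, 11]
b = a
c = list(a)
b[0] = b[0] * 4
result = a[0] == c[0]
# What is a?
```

After line 1: a = [4, 1, 11]
After line 2 (b = a, alias): a = [4, 1, 11], b = [4, 1, 11]
After line 3 (c = list(a) is a copy, new object): c = [4, 1, 11]
After line 4 (b[0] = 4 * 4 = 16; mutates shared a/b): a = b = [16, 1, 11], c = [4, 1, 11]
After line 5 (a[0] = 16, c[0] = 4; result = False)

[16, 1, 11]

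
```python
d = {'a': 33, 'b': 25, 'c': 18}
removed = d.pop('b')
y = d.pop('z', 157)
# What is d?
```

After line 1: d = {'a': 33, 'b': 25, 'c': 18}
After line 2 (pop 'b' returns 25): d = {'a': 33, 'c': 18}, removed = 25
After line 3 (pop 'z' missing, returns default 157): d = {'a': 33, 'c': 18}, y = 157

{'a': 33, 'c': 18}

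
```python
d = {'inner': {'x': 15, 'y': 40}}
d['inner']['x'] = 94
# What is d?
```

After line 1: d = {'inner': {'x': 15, 'y': 40}}
After line 2 (inner x overwritten): d = {'inner': {'x': 94, 'y': 40}}

{'inner': {'x': 94, 'y': 40}}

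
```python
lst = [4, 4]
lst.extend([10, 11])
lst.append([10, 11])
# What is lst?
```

After line 1: lst = [4, 4]
After line 2 (extend unpacks [10, 11]): lst = [4, 4, 10, 11]
After line 3 (append adds [10, 11] as single element): lst = [4, 4, 10, 11, [10, 11]]

[4, 4, 10, 11, [10, 11]]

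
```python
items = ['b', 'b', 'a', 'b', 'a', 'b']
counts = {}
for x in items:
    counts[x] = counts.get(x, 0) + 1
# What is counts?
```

Initial: counts = {}, items = ['b', 'b', 'a', 'b', 'a', 'b']
See 'b': counts = {'b': 1}
See 'b': counts = {'b': 2}
See 'a': counts = {'b': 2, 'a': 1}
See 'b': counts = {'b': 3, 'a': 1}
See 'a': counts = {'b': 3, 'a': 2}
See 'b': counts = {'b': 4, 'a': 2}

{'b': 4, 'a': 2}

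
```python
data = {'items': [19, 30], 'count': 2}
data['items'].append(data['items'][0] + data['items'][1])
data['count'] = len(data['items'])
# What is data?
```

After line 1: data = {'items': [19, 30], 'count': 2}
After line 2 (append 19 + 30 = 49): data = {'items': [19, 30, 49], 'count': 2}
After line 3 (count = len(items) = 3): data = {'items': [19, 30, 49], 'count': 3}

{'items': [19, 30, 49], 'count': 3}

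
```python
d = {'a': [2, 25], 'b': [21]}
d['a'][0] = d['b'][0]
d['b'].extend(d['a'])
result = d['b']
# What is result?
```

After line 1: d = {'a': [2, 25], 'b': [21]}
After line 2 (a[0] = b[0] = 21): d = {'a': [21, 25], 'b': [21]}
After line 3 (b.extend(a) appends [21, 25]): d = {'a': [21, 25], 'b': [21, 21, 25]}
After line 4: result = d['b'] = [21, 21, 25]

[21, 21, 25]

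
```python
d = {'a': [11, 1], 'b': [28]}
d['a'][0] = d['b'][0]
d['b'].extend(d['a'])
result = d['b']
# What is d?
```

After line 1: d = {'a': [11, 1], 'b': [28]}
After line 2 (a[0] = b[0] = 28): d = {'a': [28, 1], 'b': [28]}
After line 3 (b.extend(a) appends [28, 1]): d = {'a': [28, 1], 'b': [28, 28, 1]}
After line 4: result = d['b'] = [28, 28, 1]

{'a': [28, 1], 'b': [28, 28, 1]}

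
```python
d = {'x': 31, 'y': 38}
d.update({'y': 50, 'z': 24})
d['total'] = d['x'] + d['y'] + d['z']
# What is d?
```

After line 1: d = {'x': 31, 'y': 38}
After line 2 (y overwritten, z added): d = {'x': 31, 'y': 50, 'z': 24}
After line 3 (total = 31 + 50 + 24 = 105): d = {'x': 31, 'y': 50, 'z': 24, 'total': 105}

{'x': 31, 'y': 50, 'z': 24, 'total': 105}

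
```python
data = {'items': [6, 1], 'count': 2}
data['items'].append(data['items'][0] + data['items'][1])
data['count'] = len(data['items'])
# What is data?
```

After line 1: data = {'items': [6, 1], 'count': 2}
After line 2 (append 6 + 1 = 7): data = {'items': [6, 1, 7], 'count': 2}
After line 3 (count = len(items) = 3): data = {'items': [6, 1, 7], 'count': 3}

{'items': [6, 1, 7], 'count': 3}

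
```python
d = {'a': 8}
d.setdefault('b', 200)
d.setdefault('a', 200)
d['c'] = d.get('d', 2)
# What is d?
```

After line 1: d = {'a': 8}
After line 2 (setdefault adds 'b'=200): d = {'a': 8, 'b': 200}
After line 3 (setdefault 'a' no-op, already exists): d = {'a': 8, 'b': 200}
After line 4 (get('d', 2) returns default since 'd' not in d): d = {'a': 8, 'b': 200, 'c': 2}

{'a': 8, 'b': 200, 'c': 2}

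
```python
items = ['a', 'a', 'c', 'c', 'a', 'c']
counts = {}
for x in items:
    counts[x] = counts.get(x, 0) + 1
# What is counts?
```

Initial: counts = {}, items = ['a', 'a', 'c', 'c', 'a', 'c']
See 'a': counts = {'a': 1}
See 'a': counts = {'a': 2}
See 'c': counts = {'a': 2, 'c': 1}
See 'c': counts = {'a': 2, 'c': 2}
See 'a': counts = {'a': 3, 'c': 2}
See 'c': counts = {'a': 3, 'c': 3}

{'a': 3, 'c': 3}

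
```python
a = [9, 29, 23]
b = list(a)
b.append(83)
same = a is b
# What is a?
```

After line 1: a = [9, 29, 23]
After line 2 (b = list(a) is a shallow copy, new object): a = [9, 29, 23], b = [9, 29, 23]
After line 3 (append only mutates b): a = [9, 29, 23], b = [9, 29, 23, 83]
After line 4 (same = a is b; different objects -> False): same = False

[9, 29, 23]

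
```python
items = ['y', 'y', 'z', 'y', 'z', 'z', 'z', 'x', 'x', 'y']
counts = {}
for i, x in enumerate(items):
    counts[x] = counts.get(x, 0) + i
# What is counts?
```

Initial: counts = {}, items = ['y', 'y', 'z', 'y', 'z', 'z', 'z', 'x', 'x', 'y']
i=0, x='y': counts = {'y': 0}
i=1, x='y': counts = {'y': 1}
i=2, x='z': counts = {'y': 1, 'z': 2}
i=3, x='y': counts = {'y': 4, 'z': 2}
i=4, x='z': counts = {'y': 4, 'z': 6}
i=5, x='z': counts = {'y': 4, 'z': 11}
i=6, x='z': counts = {'y': 4, 'z': 17}
i=7, x='x': counts = {'y': 4, 'z': 17, 'x': 7}
i=8, x='x': counts = {'y': 4, 'z': 17, 'x': 15}
i=9, x='y': counts = {'y': 13, 'z': 17, 'x': 15}

{'y': 13, 'z': 17, 'x': 15}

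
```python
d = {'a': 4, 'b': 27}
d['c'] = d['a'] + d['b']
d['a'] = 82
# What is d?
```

After line 1: d = {'a': 4, 'b': 27}
After line 2 (d['c'] = 4 + 27): d = {'a': 4, 'b': 27, 'c': 31}
After line 3: d = {'a': 82, 'b': 27, 'c': 31}

{'a': 82, 'b': 27, 'c': 31}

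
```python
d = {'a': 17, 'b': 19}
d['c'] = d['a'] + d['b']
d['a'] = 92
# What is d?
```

After line 1: d = {'a': 17, 'b': 19}
After line 2 (d['c'] = 17 + 19): d = {'a': 17, 'b': 19, 'c': 36}
After line 3: d = {'a': 92, 'b': 19, 'c': 36}

{'a': 92, 'b': 19, 'c': 36}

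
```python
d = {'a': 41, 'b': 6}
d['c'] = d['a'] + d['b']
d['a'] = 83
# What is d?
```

After line 1: d = {'a': 41, 'b': 6}
After line 2 (d['c'] = 41 + 6): d = {'a': 41, 'b': 6, 'c': 47}
After line 3: d = {'a': 83, 'b': 6, 'c': 47}

{'a': 83, 'b': 6, 'c': 47}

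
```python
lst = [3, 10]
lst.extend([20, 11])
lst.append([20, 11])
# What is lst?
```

After line 1: lst = [3, 10]
After line 2 (extend unpacks [20, 11]): lst = [3, 10, 20, 11]
After line 3 (append adds [20, 11] as single element): lst = [3, 10, 20, 11, [20, 11]]

[3, 10, 20, 11, [20, 11]]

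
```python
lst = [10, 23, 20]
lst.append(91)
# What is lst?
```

[10, 23, 20, 91]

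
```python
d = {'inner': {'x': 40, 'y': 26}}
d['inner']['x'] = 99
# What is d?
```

After line 1: d = {'inner': {'x': 40, 'y': 26}}
After line 2 (inner x overwritten): d = {'inner': {'x': 99, 'y': 26}}

{'inner': {'x': 99, 'y': 26}}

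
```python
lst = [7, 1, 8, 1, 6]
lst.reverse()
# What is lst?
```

[6, 1, 8, 1, 7]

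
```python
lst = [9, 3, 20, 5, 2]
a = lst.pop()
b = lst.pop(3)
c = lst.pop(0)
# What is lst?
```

After line 1: lst = [9, 3, 20, 5, 2]
After line 2 (pop() -> a = 2): lst = [9, 3, 20, 5]
After line 3 (pop(3) -> b = 5): lst = [9, 3, 20]
After line 4 (pop(0) -> c = 9): lst = [3, 20]

[3, 20]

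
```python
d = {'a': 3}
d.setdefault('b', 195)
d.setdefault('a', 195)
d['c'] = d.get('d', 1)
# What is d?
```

After line 1: d = {'a': 3}
After line 2 (setdefault adds 'b'=195): d = {'a': 3, 'b': 195}
After line 3 (setdefault 'a' no-op, already exists): d = {'a': 3, 'b': 195}
After line 4 (get('d', 1) returns default since 'd' not in d): d = {'a': 3, 'b': 195, 'c': 1}

{'a': 3, 'b': 195, 'c': 1}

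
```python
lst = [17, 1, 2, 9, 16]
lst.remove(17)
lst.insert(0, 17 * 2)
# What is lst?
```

After line 1: lst = [17, 1, 2, 9, 16]
After line 2 (remove first 17): lst = [1, 2, 9, 16]
After line 3 (insert 34 at index 0): lst = [34, 1, 2, 9, 16]

[34, 1, 2, 9, 16]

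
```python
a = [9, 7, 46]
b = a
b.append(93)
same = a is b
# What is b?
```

After line 1: a = [9, 7, 46]
After line 2 (b = a is an alias, same object): a = [9, 7, 46], b = [9, 7, 46]
After line 3 (b.append mutates the shared list): a = [9, 7, 46, 93], b = [9, 7, 46, 93]
After line 4 (same = a is b; same object -> True): same = True

[9, 7, 46, 93]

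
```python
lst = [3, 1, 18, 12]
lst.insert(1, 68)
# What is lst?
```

[3, 68, 1, 18, 12]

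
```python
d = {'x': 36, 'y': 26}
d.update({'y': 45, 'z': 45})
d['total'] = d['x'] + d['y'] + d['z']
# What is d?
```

After line 1: d = {'x': 36, 'y': 26}
After line 2 (y overwritten, z added): d = {'x': 36, 'y': 45, 'z': 45}
After line 3 (total = 36 + 45 + 45 = 126): d = {'x': 36, 'y': 45, 'z': 45, 'total': 126}

{'x': 36, 'y': 45, 'z': 45, 'total': 126}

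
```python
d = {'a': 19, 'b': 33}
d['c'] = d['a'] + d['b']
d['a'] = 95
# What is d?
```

After line 1: d = {'a': 19, 'b': 33}
After line 2 (d['c'] = 19 + 33): d = {'a': 19, 'b': 33, 'c': 52}
After line 3: d = {'a': 95, 'b': 33, 'c': 52}

{'a': 95, 'b': 33, 'c': 52}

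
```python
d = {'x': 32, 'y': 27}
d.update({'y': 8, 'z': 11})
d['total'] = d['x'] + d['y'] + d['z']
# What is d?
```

After line 1: d = {'x': 32, 'y': 27}
After line 2 (y overwritten, z added): d = {'x': 32, 'y': 8, 'z': 11}
After line 3 (total = 32 + 8 + 11 = 51): d = {'x': 32, 'y': 8, 'z': 11, 'total': 51}

{'x': 32, 'y': 8, 'z': 11, 'total': 51}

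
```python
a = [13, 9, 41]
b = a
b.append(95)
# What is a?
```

After line 1: a = [13, 9, 41]
After line 2 (b = a is an alias, same object): a = [13, 9, 41], b = [13, 9, 41]
After line 3 (b.append mutates the shared list): a = [13, 9, 41, 95], b = [13, 9, 41, 95]

[13, 9, 41, 95]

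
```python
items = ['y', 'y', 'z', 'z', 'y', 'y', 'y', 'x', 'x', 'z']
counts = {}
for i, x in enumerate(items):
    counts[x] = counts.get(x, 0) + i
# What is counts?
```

Initial: counts = {}, items = ['y', 'y', 'z', 'z', 'y', 'y', 'y', 'x', 'x', 'z']
i=0, x='y': counts = {'y': 0}
i=1, x='y': counts = {'y': 1}
i=2, x='z': counts = {'y': 1, 'z': 2}
i=3, x='z': counts = {'y': 1, 'z': 5}
i=4, x='y': counts = {'y': 5, 'z': 5}
i=5, x='y': counts = {'y': 10, 'z': 5}
i=6, x='y': counts = {'y': 16, 'z': 5}
i=7, x='x': counts = {'y': 16, 'z': 5, 'x': 7}
i=8, x='x': counts = {'y': 16, 'z': 5, 'x': 15}
i=9, x='z': counts = {'y': 16, 'z': 14, 'x': 15}

{'y': 16, 'z': 14, 'x': 15}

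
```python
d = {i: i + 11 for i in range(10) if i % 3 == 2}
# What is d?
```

{2: 13, 5: 16, 8: 19}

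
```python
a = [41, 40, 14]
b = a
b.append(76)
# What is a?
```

After line 1: a = [41, 40, 14]
After line 2 (b = a is an alias, same object): a = [41, 40, 14], b = [41, 40, 14]
After line 3 (b.append mutates the shared list): a = [41, 40, 14, 76], b = [41, 40, 14, 76]

[41, 40, 14, 76]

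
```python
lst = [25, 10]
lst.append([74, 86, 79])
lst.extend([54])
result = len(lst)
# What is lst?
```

After line 1: lst = [25, 10]
After line 2 (append adds [74, 86, 79] as single element): lst = [25, 10, [74, 86, 79]]
After line 3 (extend unpacks [54], adds 54): lst = [25, 10, [74, 86, 79], 54]
After line 4: result = len(lst) = 4

[25, 10, [74, 86, 79], 54]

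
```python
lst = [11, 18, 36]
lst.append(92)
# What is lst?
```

[11, 18, 36, 92]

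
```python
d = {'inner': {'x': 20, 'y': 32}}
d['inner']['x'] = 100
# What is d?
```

After line 1: d = {'inner': {'x': 20, 'y': 32}}
After line 2 (inner x overwritten): d = {'inner': {'x': 100, 'y': 32}}

{'inner': {'x': 100, 'y': 32}}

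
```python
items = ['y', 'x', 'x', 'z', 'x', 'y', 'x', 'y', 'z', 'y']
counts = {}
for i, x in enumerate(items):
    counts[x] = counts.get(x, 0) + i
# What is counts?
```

Initial: counts = {}, items = ['y', 'x', 'x', 'z', 'x', 'y', 'x', 'y', 'z', 'y']
i=0, x='y': counts = {'y': 0}
i=1, x='x': counts = {'y': 0, 'x': 1}
i=2, x='x': counts = {'y': 0, 'x': 3}
i=3, x='z': counts = {'y': 0, 'x': 3, 'z': 3}
i=4, x='x': counts = {'y': 0, 'x': 7, 'z': 3}
i=5, x='y': counts = {'y': 5, 'x': 7, 'z': 3}
i=6, x='x': counts = {'y': 5, 'x': 13, 'z': 3}
i=7, x='y': counts = {'y': 12, 'x': 13, 'z': 3}
i=8, x='z': counts = {'y': 12, 'x': 13, 'z': 11}
i=9, x='y': counts = {'y': 21, 'x': 13, 'z': 11}

{'y': 21, 'x': 13, 'z': 11}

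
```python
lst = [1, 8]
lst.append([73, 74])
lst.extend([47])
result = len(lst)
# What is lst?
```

After line 1: lst = [1, 8]
After line 2 (append adds [73, 74] as single element): lst = [1, 8, [73, 74]]
After line 3 (extend unpacks [47], adds 47): lst = [1, 8, [73, 74], 47]
After line 4: result = len(lst) = 4

[1, 8, [73, 74], 47]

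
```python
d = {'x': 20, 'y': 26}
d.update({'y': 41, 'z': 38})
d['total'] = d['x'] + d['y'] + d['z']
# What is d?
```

After line 1: d = {'x': 20, 'y': 26}
After line 2 (y overwritten, z added): d = {'x': 20, 'y': 41, 'z': 38}
After line 3 (total = 20 + 41 + 38 = 99): d = {'x': 20, 'y': 41, 'z': 38, 'total': 99}

{'x': 20, 'y': 41, 'z': 38, 'total': 99}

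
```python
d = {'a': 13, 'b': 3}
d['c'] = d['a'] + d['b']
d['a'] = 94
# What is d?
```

After line 1: d = {'a': 13, 'b': 3}
After line 2 (d['c'] = 13 + 3): d = {'a': 13, 'b': 3, 'c': 16}
After line 3: d = {'a': 94, 'b': 3, 'c': 16}

{'a': 94, 'b': 3, 'c': 16}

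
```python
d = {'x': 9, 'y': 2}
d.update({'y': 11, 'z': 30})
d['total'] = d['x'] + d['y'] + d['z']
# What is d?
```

After line 1: d = {'x': 9, 'y': 2}
After line 2 (y overwritten, z added): d = {'x': 9, 'y': 11, 'z': 30}
After line 3 (total = 9 + 11 + 30 = 50): d = {'x': 9, 'y': 11, 'z': 30, 'total': 50}

{'x': 9, 'y': 11, 'z': 30, 'total': 50}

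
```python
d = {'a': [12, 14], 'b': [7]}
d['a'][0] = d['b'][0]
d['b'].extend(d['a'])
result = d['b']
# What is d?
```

After line 1: d = {'a': [12, 14], 'b': [7]}
After line 2 (a[0] = b[0] = 7): d = {'a': [7, 14], 'b': [7]}
After line 3 (b.extend(a) appends [7, 14]): d = {'a': [7, 14], 'b': [7, 7, 14]}
After line 4: result = d['b'] = [7, 7, 14]

{'a': [7, 14], 'b': [7, 7, 14]}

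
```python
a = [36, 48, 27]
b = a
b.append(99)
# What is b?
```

After line 1: a = [36, 48, 27]
After line 2 (b = a is an alias, same object): a = [36, 48, 27], b = [36, 48, 27]
After line 3 (b.append mutates the shared list): a = [36, 48, 27, 99], b = [36, 48, 27, 99]

[36, 48, 27, 99]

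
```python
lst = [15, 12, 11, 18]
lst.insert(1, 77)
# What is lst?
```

[15, 77, 12, 11, 18]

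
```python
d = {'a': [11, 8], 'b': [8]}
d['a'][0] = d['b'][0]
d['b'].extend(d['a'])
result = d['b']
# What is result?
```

After line 1: d = {'a': [11, 8], 'b': [8]}
After line 2 (a[0] = b[0] = 8): d = {'a': [8, 8], 'b': [8]}
After line 3 (b.extend(a) appends [8, 8]): d = {'a': [8, 8], 'b': [8, 8, 8]}
After line 4: result = d['b'] = [8, 8, 8]

[8, 8, 8]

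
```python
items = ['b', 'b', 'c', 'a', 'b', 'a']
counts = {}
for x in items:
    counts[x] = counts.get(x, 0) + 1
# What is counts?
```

Initial: counts = {}, items = ['b', 'b', 'c', 'a', 'b', 'a']
See 'b': counts = {'b': 1}
See 'b': counts = {'b': 2}
See 'c': counts = {'b': 2, 'c': 1}
See 'a': counts = {'b': 2, 'c': 1, 'a': 1}
See 'b': counts = {'b': 3, 'c': 1, 'a': 1}
See 'a': counts = {'b': 3, 'c': 1, 'a': 2}

{'b': 3, 'c': 1, 'a': 2}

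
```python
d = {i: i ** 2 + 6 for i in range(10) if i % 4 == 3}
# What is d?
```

{3: 15, 7: 55}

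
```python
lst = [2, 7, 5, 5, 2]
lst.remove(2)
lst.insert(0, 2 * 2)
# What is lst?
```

After line 1: lst = [2, 7, 5, 5, 2]
After line 2 (remove first 2): lst = [7, 5, 5, 2]
After line 3 (insert 4 at index 0): lst = [4, 7, 5, 5, 2]

[4, 7, 5, 5, 2]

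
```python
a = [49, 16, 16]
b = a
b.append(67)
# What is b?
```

After line 1: a = [49, 16, 16]
After line 2 (b = a is an alias, same object): a = [49, 16, 16], b = [49, 16, 16]
After line 3 (b.append mutates the shared list): a = [49, 16, 16, 67], b = [49, 16, 16, 67]

[49, 16, 16, 67]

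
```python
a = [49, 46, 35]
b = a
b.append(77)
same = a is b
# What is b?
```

After line 1: a = [49, 46, 35]
After line 2 (b = a is an alias, same object): a = [49, 46, 35], b = [49, 46, 35]
After line 3 (b.append mutates the shared list): a = [49, 46, 35, 77], b = [49, 46, 35, 77]
After line 4 (same = a is b; same object -> True): same = True

[49, 46, 35, 77]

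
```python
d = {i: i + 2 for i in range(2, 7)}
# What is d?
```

{2: 4, 3: 5, 4: 6, 5: 7, 6: 8}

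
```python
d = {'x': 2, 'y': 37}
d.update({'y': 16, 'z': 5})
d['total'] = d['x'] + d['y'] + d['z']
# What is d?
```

After line 1: d = {'x': 2, 'y': 37}
After line 2 (y overwritten, z added): d = {'x': 2, 'y': 16, 'z': 5}
After line 3 (total = 2 + 16 + 5 = 23): d = {'x': 2, 'y': 16, 'z': 5, 'total': 23}

{'x': 2, 'y': 16, 'z': 5, 'total': 23}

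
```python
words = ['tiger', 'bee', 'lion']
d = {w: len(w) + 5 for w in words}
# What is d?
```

{'tiger': 10, 'bee': 8, 'lion': 9}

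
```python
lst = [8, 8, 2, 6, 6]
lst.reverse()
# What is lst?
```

[6, 6, 2, 8, 8]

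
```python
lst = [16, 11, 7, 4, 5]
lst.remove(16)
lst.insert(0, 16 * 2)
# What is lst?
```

After line 1: lst = [16, 11, 7, 4, 5]
After line 2 (remove first 16): lst = [11, 7, 4, 5]
After line 3 (insert 32 at index 0): lst = [32, 11, 7, 4, 5]

[32, 11, 7, 4, 5]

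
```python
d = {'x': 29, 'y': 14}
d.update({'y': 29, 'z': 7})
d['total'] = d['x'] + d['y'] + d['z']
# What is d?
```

After line 1: d = {'x': 29, 'y': 14}
After line 2 (y overwritten, z added): d = {'x': 29, 'y': 29, 'z': 7}
After line 3 (total = 29 + 29 + 7 = 65): d = {'x': 29, 'y': 29, 'z': 7, 'total': 65}

{'x': 29, 'y': 29, 'z': 7, 'total': 65}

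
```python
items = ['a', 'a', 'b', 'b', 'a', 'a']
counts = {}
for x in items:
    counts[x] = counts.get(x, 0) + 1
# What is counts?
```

Initial: counts = {}, items = ['a', 'a', 'b', 'b', 'a', 'a']
See 'a': counts = {'a': 1}
See 'a': counts = {'a': 2}
See 'b': counts = {'a': 2, 'b': 1}
See 'b': counts = {'a': 2, 'b': 2}
See 'a': counts = {'a': 3, 'b': 2}
See 'a': counts = {'a': 4, 'b': 2}

{'a': 4, 'b': 2}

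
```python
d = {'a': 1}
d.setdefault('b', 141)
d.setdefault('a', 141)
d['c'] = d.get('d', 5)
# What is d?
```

After line 1: d = {'a': 1}
After line 2 (setdefault adds 'b'=141): d = {'a': 1, 'b': 141}
After line 3 (setdefault 'a' no-op, already exists): d = {'a': 1, 'b': 141}
After line 4 (get('d', 5) returns default since 'd' not in d): d = {'a': 1, 'b': 141, 'c': 5}

{'a': 1, 'b': 141, 'c': 5}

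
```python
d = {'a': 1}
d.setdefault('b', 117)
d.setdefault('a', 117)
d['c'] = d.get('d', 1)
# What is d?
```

After line 1: d = {'a': 1}
After line 2 (setdefault adds 'b'=117): d = {'a': 1, 'b': 117}
After line 3 (setdefault 'a' no-op, already exists): d = {'a': 1, 'b': 117}
After line 4 (get('d', 1) returns default since 'd' not in d): d = {'a': 1, 'b': 117, 'c': 1}

{'a': 1, 'b': 117, 'c': 1}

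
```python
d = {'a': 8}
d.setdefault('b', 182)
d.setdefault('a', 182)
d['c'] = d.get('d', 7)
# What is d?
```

After line 1: d = {'a': 8}
After line 2 (setdefault adds 'b'=182): d = {'a': 8, 'b': 182}
After line 3 (setdefault 'a' no-op, already exists): d = {'a': 8, 'b': 182}
After line 4 (get('d', 7) returns default since 'd' not in d): d = {'a': 8, 'b': 182, 'c': 7}

{'a': 8, 'b': 182, 'c': 7}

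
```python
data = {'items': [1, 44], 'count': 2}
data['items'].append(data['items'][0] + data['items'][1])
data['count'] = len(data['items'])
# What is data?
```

After line 1: data = {'items': [1, 44], 'count': 2}
After line 2 (append 1 + 44 = 45): data = {'items': [1, 44, 45], 'count': 2}
After line 3 (count = len(items) = 3): data = {'items': [1, 44, 45], 'count': 3}

{'items': [1, 44, 45], 'count': 3}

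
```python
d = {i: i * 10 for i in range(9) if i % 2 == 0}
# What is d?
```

{0: 0, 2: 20, 4: 40, 6: 60, 8: 80}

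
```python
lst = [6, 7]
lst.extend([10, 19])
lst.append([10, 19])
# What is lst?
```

After line 1: lst = [6, 7]
After line 2 (extend unpacks [10, 19]): lst = [6, 7, 10, 19]
After line 3 (append adds [10, 19] as single element): lst = [6, 7, 10, 19, [10, 19]]

[6, 7, 10, 19, [10, 19]]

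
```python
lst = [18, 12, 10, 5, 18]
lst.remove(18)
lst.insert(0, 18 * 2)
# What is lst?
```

After line 1: lst = [18, 12, 10, 5, 18]
After line 2 (remove first 18): lst = [12, 10, 5, 18]
After line 3 (insert 36 at index 0): lst = [36, 12, 10, 5, 18]

[36, 12, 10, 5, 18]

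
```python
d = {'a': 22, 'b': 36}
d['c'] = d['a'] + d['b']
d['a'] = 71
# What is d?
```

After line 1: d = {'a': 22, 'b': 36}
After line 2 (d['c'] = 22 + 36): d = {'a': 22, 'b': 36, 'c': 58}
After line 3: d = {'a': 71, 'b': 36, 'c': 58}

{'a': 71, 'b': 36, 'c': 58}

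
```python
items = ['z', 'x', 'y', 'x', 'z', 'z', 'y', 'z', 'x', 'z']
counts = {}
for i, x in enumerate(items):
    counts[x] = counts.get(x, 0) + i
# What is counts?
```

Initial: counts = {}, items = ['z', 'x', 'y', 'x', 'z', 'z', 'y', 'z', 'x', 'z']
i=0, x='z': counts = {'z': 0}
i=1, x='x': counts = {'z': 0, 'x': 1}
i=2, x='y': counts = {'z': 0, 'x': 1, 'y': 2}
i=3, x='x': counts = {'z': 0, 'x': 4, 'y': 2}
i=4, x='z': counts = {'z': 4, 'x': 4, 'y': 2}
i=5, x='z': counts = {'z': 9, 'x': 4, 'y': 2}
i=6, x='y': counts = {'z': 9, 'x': 4, 'y': 8}
i=7, x='z': counts = {'z': 16, 'x': 4, 'y': 8}
i=8, x='x': counts = {'z': 16, 'x': 12, 'y': 8}
i=9, x='z': counts = {'z': 25, 'x': 12, 'y': 8}

{'z': 25, 'x': 12, 'y': 8}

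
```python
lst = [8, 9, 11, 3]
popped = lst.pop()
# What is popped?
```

3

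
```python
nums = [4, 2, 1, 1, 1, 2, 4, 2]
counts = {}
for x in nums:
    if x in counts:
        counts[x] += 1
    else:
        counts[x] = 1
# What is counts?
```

Initial: counts = {}, nums = [4, 2, 1, 1, 1, 2, 4, 2]
See 4: counts = {4: 1}
See 2: counts = {4: 1, 2: 1}
See 1: counts = {4: 1, 2: 1, 1: 1}
See 1: counts = {4: 1, 2: 1, 1: 2}
See 1: counts = {4: 1, 2: 1, 1: 3}
See 2: counts = {4: 1, 2: 2, 1: 3}
See 4: counts = {4: 2, 2: 2, 1: 3}
See 2: counts = {4: 2, 2: 3, 1: 3}

{4: 2, 2: 3, 1: 3}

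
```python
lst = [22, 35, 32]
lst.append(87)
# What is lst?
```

[22, 35, 32, 87]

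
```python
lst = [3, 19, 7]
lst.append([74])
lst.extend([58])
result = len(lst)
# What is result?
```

After line 1: lst = [3, 19, 7]
After line 2 (append adds [74] as single element): lst = [3, 19, 7, [74]]
After line 3 (extend unpacks [58], adds 58): lst = [3, 19, 7, [74], 58]
After line 4: result = len(lst) = 5

5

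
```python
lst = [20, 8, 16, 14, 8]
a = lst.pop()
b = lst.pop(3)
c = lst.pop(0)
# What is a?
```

After line 1: lst = [20, 8, 16, 14, 8]
After line 2 (pop() -> a = 8): lst = [20, 8, 16, 14]
After line 3 (pop(3) -> b = 14): lst = [20, 8, 16]
After line 4 (pop(0) -> c = 20): lst = [8, 16]

8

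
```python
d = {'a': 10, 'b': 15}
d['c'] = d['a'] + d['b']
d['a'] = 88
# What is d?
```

After line 1: d = {'a': 10, 'b': 15}
After line 2 (d['c'] = 10 + 15): d = {'a': 10, 'b': 15, 'c': 25}
After line 3: d = {'a': 88, 'b': 15, 'c': 25}

{'a': 88, 'b': 15, 'c': 25}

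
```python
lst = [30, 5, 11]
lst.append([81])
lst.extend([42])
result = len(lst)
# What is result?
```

After line 1: lst = [30, 5, 11]
After line 2 (append adds [81] as single element): lst = [30, 5, 11, [81]]
After line 3 (extend unpacks [42], adds 42): lst = [30, 5, 11, [81], 42]
After line 4: result = len(lst) = 5

5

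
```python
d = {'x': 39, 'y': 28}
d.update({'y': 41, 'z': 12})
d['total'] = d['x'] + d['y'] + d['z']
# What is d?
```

After line 1: d = {'x': 39, 'y': 28}
After line 2 (y overwritten, z added): d = {'x': 39, 'y': 41, 'z': 12}
After line 3 (total = 39 + 41 + 12 = 92): d = {'x': 39, 'y': 41, 'z': 12, 'total': 92}

{'x': 39, 'y': 41, 'z': 12, 'total': 92}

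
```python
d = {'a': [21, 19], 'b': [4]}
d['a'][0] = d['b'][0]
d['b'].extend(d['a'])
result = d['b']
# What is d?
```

After line 1: d = {'a': [21, 19], 'b': [4]}
After line 2 (a[0] = b[0] = 4): d = {'a': [4, 19], 'b': [4]}
After line 3 (b.extend(a) appends [4, 19]): d = {'a': [4, 19], 'b': [4, 4, 19]}
After line 4: result = d['b'] = [4, 4, 19]

{'a': [4, 19], 'b': [4, 4, 19]}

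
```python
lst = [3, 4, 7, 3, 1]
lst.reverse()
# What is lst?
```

[1, 3, 7, 4, 3]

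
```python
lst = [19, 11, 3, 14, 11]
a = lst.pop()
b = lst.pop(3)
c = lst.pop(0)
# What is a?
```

After line 1: lst = [19, 11, 3, 14, 11]
After line 2 (pop() -> a = 11): lst = [19, 11, 3, 14]
After line 3 (pop(3) -> b = 14): lst = [19, 11, 3]
After line 4 (pop(0) -> c = 19): lst = [11, 3]

11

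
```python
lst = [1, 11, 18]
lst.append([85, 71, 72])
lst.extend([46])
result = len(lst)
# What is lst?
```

After line 1: lst = [1, 11, 18]
After line 2 (append adds [85, 71, 72] as single element): lst = [1, 11, 18, [85, 71, 72]]
After line 3 (extend unpacks [46], adds 46): lst = [1, 11, 18, [85, 71, 72], 46]
After line 4: result = len(lst) = 5

[1, 11, 18, [85, 71, 72], 46]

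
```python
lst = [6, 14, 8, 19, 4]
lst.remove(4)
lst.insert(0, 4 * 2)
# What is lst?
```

After line 1: lst = [6, 14, 8, 19, 4]
After line 2 (remove first 4): lst = [6, 14, 8, 19]
After line 3 (insert 8 at index 0): lst = [8, 6, 14, 8, 19]

[8, 6, 14, 8, 19]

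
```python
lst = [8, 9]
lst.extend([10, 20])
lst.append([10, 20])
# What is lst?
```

After line 1: lst = [8, 9]
After line 2 (extend unpacks [10, 20]): lst = [8, 9, 10, 20]
After line 3 (append adds [10, 20] as single element): lst = [8, 9, 10, 20, [10, 20]]

[8, 9, 10, 20, [10, 20]]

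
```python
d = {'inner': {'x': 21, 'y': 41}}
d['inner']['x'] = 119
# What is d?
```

After line 1: d = {'inner': {'x': 21, 'y': 41}}
After line 2 (inner x overwritten): d = {'inner': {'x': 119, 'y': 41}}

{'inner': {'x': 119, 'y': 41}}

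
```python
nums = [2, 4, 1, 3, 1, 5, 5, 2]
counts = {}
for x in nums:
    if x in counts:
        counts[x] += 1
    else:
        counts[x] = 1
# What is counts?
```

Initial: counts = {}, nums = [2, 4, 1, 3, 1, 5, 5, 2]
See 2: counts = {2: 1}
See 4: counts = {2: 1, 4: 1}
See 1: counts = {2: 1, 4: 1, 1: 1}
See 3: counts = {2: 1, 4: 1, 1: 1, 3: 1}
See 1: counts = {2: 1, 4: 1, 1: 2, 3: 1}
See 5: counts = {2: 1, 4: 1, 1: 2, 3: 1, 5: 1}
See 5: counts = {2: 1, 4: 1, 1: 2, 3: 1, 5: 2}
See 2: counts = {2: 2, 4: 1, 1: 2, 3: 1, 5: 2}

{2: 2, 4: 1, 1: 2, 3: 1, 5: 2}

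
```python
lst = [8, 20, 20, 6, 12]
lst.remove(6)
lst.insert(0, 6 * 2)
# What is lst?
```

After line 1: lst = [8, 20, 20, 6, 12]
After line 2 (remove first 6): lst = [8, 20, 20, 12]
After line 3 (insert 12 at index 0): lst = [12, 8, 20, 20, 12]

[12, 8, 20, 20, 12]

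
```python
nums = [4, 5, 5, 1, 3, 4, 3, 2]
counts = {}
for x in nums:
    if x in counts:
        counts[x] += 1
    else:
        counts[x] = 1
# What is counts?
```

Initial: counts = {}, nums = [4, 5, 5, 1, 3, 4, 3, 2]
See 4: counts = {4: 1}
See 5: counts = {4: 1, 5: 1}
See 5: counts = {4: 1, 5: 2}
See 1: counts = {4: 1, 5: 2, 1: 1}
See 3: counts = {4: 1, 5: 2, 1: 1, 3: 1}
See 4: counts = {4: 2, 5: 2, 1: 1, 3: 1}
See 3: counts = {4: 2, 5: 2, 1: 1, 3: 2}
See 2: counts = {4: 2, 5: 2, 1: 1, 3: 2, 2: 1}

{4: 2, 5: 2, 1: 1, 3: 2, 2: 1}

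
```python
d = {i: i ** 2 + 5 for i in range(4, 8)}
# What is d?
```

{4: 21, 5: 30, 6: 41, 7: 54}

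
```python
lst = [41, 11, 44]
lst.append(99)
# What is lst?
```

[41, 11, 44, 99]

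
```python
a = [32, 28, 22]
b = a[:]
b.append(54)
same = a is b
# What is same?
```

After line 1: a = [32, 28, 22]
After line 2 (b = a[:] is a shallow copy, new object): a = [32, 28, 22], b = [32, 28, 22]
After line 3 (append only mutates b): a = [32, 28, 22], b = [32, 28, 22, 54]
After line 4 (same = a is b; different objects -> False): same = False

False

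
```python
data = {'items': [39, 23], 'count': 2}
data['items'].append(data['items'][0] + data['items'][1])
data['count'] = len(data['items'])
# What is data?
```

After line 1: data = {'items': [39, 23], 'count': 2}
After line 2 (append 39 + 23 = 62): data = {'items': [39, 23, 62], 'count': 2}
After line 3 (count = len(items) = 3): data = {'items': [39, 23, 62], 'count': 3}

{'items': [39, 23, 62], 'count': 3}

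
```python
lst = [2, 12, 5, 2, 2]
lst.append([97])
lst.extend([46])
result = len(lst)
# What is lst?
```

After line 1: lst = [2, 12, 5, 2, 2]
After line 2 (append adds [97] as single element): lst = [2, 12, 5, 2, 2, [97]]
After line 3 (extend unpacks [46], adds 46): lst = [2, 12, 5, 2, 2, [97], 46]
After line 4: result = len(lst) = 7

[2, 12, 5, 2, 2, [97], 46]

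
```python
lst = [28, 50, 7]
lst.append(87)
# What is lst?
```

[28, 50, 7, 87]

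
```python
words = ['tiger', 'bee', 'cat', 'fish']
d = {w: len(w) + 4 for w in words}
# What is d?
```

{'tiger': 9, 'bee': 7, 'cat': 7, 'fish': 8}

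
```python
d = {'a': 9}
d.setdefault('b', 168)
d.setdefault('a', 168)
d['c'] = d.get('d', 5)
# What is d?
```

After line 1: d = {'a': 9}
After line 2 (setdefault adds 'b'=168): d = {'a': 9, 'b': 168}
After line 3 (setdefault 'a' no-op, already exists): d = {'a': 9, 'b': 168}
After line 4 (get('d', 5) returns default since 'd' not in d): d = {'a': 9, 'b': 168, 'c': 5}

{'a': 9, 'b': 168, 'c': 5}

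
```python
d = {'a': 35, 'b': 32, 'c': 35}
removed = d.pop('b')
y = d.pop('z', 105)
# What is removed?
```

After line 1: d = {'a': 35, 'b': 32, 'c': 35}
After line 2 (pop 'b' returns 32): d = {'a': 35, 'c': 35}, removed = 32
After line 3 (pop 'z' missing, returns default 105): d = {'a': 35, 'c': 35}, y = 105

32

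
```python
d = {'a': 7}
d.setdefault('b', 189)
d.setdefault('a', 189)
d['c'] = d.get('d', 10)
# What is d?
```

After line 1: d = {'a': 7}
After line 2 (setdefault adds 'b'=189): d = {'a': 7, 'b': 189}
After line 3 (setdefault 'a' no-op, already exists): d = {'a': 7, 'b': 189}
After line 4 (get('d', 10) returns default since 'd' not in d): d = {'a': 7, 'b': 189, 'c': 10}

{'a': 7, 'b': 189, 'c': 10}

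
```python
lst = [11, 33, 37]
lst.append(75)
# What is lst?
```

[11, 33, 37, 75]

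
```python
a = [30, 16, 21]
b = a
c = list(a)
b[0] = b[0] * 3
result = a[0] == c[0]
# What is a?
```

After line 1: a = [30, 16, 21]
After line 2 (b = a, alias): a = [30, 16, 21], b = [30, 16, 21]
After line 3 (c = list(a) is a copy, new object): c = [30, 16, 21]
After line 4 (b[0] = 30 * 3 = 90; mutates shared a/b): a = b = [90, 16, 21], c = [30, 16, 21]
After line 5 (a[0] = 90, c[0] = 30; result = False)

[90, 16, 21]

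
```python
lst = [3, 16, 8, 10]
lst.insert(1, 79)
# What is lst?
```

[3, 79, 16, 8, 10]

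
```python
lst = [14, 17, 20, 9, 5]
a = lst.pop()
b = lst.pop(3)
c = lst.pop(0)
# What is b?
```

After line 1: lst = [14, 17, 20, 9, 5]
After line 2 (pop() -> a = 5): lst = [14, 17, 20, 9]
After line 3 (pop(3) -> b = 9): lst = [14, 17, 20]
After line 4 (pop(0) -> c = 14): lst = [17, 20]

9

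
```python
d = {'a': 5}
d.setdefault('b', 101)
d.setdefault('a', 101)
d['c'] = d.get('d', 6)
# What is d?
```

After line 1: d = {'a': 5}
After line 2 (setdefault adds 'b'=101): d = {'a': 5, 'b': 101}
After line 3 (setdefault 'a' no-op, already exists): d = {'a': 5, 'b': 101}
After line 4 (get('d', 6) returns default since 'd' not in d): d = {'a': 5, 'b': 101, 'c': 6}

{'a': 5, 'b': 101, 'c': 6}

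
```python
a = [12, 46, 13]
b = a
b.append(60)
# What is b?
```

After line 1: a = [12, 46, 13]
After line 2 (b = a is an alias, same object): a = [12, 46, 13], b = [12, 46, 13]
After line 3 (b.append mutates the shared list): a = [12, 46, 13, 60], b = [12, 46, 13, 60]

[12, 46, 13, 60]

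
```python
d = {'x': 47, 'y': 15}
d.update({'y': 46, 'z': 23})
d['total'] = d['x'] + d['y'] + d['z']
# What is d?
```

After line 1: d = {'x': 47, 'y': 15}
After line 2 (y overwritten, z added): d = {'x': 47, 'y': 46, 'z': 23}
After line 3 (total = 47 + 46 + 23 = 116): d = {'x': 47, 'y': 46, 'z': 23, 'total': 116}

{'x': 47, 'y': 46, 'z': 23, 'total': 116}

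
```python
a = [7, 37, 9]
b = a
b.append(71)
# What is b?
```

After line 1: a = [7, 37, 9]
After line 2 (b = a is an alias, same object): a = [7, 37, 9], b = [7, 37, 9]
After line 3 (b.append mutates the shared list): a = [7, 37, 9, 71], b = [7, 37, 9, 71]

[7, 37, 9, 71]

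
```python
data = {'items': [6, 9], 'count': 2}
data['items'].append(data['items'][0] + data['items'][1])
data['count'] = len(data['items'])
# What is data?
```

After line 1: data = {'items': [6, 9], 'count': 2}
After line 2 (append 6 + 9 = 15): data = {'items': [6, 9, 15], 'count': 2}
After line 3 (count = len(items) = 3): data = {'items': [6, 9, 15], 'count': 3}

{'items': [6, 9, 15], 'count': 3}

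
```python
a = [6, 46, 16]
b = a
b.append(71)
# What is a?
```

After line 1: a = [6, 46, 16]
After line 2 (b = a is an alias, same object): a = [6, 46, 16], b = [6, 46, 16]
After line 3 (b.append mutates the shared list): a = [6, 46, 16, 71], b = [6, 46, 16, 71]

[6, 46, 16, 71]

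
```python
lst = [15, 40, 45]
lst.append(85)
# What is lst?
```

[15, 40, 45, 85]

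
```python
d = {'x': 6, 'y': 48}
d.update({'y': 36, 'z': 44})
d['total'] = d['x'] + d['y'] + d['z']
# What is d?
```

After line 1: d = {'x': 6, 'y': 48}
After line 2 (y overwritten, z added): d = {'x': 6, 'y': 36, 'z': 44}
After line 3 (total = 6 + 36 + 44 = 86): d = {'x': 6, 'y': 36, 'z': 44, 'total': 86}

{'x': 6, 'y': 36, 'z': 44, 'total': 86}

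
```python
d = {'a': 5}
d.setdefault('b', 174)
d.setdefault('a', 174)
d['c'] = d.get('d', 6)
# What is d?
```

After line 1: d = {'a': 5}
After line 2 (setdefault adds 'b'=174): d = {'a': 5, 'b': 174}
After line 3 (setdefault 'a' no-op, already exists): d = {'a': 5, 'b': 174}
After line 4 (get('d', 6) returns default since 'd' not in d): d = {'a': 5, 'b': 174, 'c': 6}

{'a': 5, 'b': 174, 'c': 6}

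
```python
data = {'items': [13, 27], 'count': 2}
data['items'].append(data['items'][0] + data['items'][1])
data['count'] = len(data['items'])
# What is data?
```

After line 1: data = {'items': [13, 27], 'count': 2}
After line 2 (append 13 + 27 = 40): data = {'items': [13, 27, 40], 'count': 2}
After line 3 (count = len(items) = 3): data = {'items': [13, 27, 40], 'count': 3}

{'items': [13, 27, 40], 'count': 3}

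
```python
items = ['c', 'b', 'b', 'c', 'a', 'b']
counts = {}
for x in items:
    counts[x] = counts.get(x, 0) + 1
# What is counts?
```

Initial: counts = {}, items = ['c', 'b', 'b', 'c', 'a', 'b']
See 'c': counts = {'c': 1}
See 'b': counts = {'c': 1, 'b': 1}
See 'b': counts = {'c': 1, 'b': 2}
See 'c': counts = {'c': 2, 'b': 2}
See 'a': counts = {'c': 2, 'b': 2, 'a': 1}
See 'b': counts = {'c': 2, 'b': 3, 'a': 1}

{'c': 2, 'b': 3, 'a': 1}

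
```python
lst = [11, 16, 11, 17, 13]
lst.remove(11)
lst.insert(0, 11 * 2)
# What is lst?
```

After line 1: lst = [11, 16, 11, 17, 13]
After line 2 (remove first 11): lst = [16, 11, 17, 13]
After line 3 (insert 22 at index 0): lst = [22, 16, 11, 17, 13]

[22, 16, 11, 17, 13]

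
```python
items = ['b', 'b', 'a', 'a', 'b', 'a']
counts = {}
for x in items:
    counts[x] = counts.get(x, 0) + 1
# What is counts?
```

Initial: counts = {}, items = ['b', 'b', 'a', 'a', 'b', 'a']
See 'b': counts = {'b': 1}
See 'b': counts = {'b': 2}
See 'a': counts = {'b': 2, 'a': 1}
See 'a': counts = {'b': 2, 'a': 2}
See 'b': counts = {'b': 3, 'a': 2}
See 'a': counts = {'b': 3, 'a': 3}

{'b': 3, 'a': 3}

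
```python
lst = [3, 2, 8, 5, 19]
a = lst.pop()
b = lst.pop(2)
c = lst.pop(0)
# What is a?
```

After line 1: lst = [3, 2, 8, 5, 19]
After line 2 (pop() -> a = 19): lst = [3, 2, 8, 5]
After line 3 (pop(2) -> b = 8): lst = [3, 2, 5]
After line 4 (pop(0) -> c = 3): lst = [2, 5]

19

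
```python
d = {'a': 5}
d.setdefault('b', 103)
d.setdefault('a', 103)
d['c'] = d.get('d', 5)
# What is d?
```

After line 1: d = {'a': 5}
After line 2 (setdefault adds 'b'=103): d = {'a': 5, 'b': 103}
After line 3 (setdefault 'a' no-op, already exists): d = {'a': 5, 'b': 103}
After line 4 (get('d', 5) returns default since 'd' not in d): d = {'a': 5, 'b': 103, 'c': 5}

{'a': 5, 'b': 103, 'c': 5}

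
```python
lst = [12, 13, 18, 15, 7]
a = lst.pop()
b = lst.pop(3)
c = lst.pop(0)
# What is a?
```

After line 1: lst = [12, 13, 18, 15, 7]
After line 2 (pop() -> a = 7): lst = [12, 13, 18, 15]
After line 3 (pop(3) -> b = 15): lst = [12, 13, 18]
After line 4 (pop(0) -> c = 12): lst = [13, 18]

7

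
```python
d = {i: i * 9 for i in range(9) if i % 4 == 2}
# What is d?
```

{2: 18, 6: 54}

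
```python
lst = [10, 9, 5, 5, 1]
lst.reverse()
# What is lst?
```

[1, 5, 5, 9, 10]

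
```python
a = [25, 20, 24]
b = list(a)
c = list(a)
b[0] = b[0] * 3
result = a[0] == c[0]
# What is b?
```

After line 1: a = [25, 20, 24]
After line 2 (b = list(a), copy): a = [25, 20, 24], b = [25, 20, 24]
After line 3 (c = list(a) is a copy, new object): c = [25, 20, 24]
After line 4 (b[0] = 25 * 3 = 75; only b mutates (copy)): a = [25, 20, 24], b = [75, 20, 24], c = [25, 20, 24]
After line 5 (a[0] = 25, c[0] = 25; result = True)

[75, 20, 24]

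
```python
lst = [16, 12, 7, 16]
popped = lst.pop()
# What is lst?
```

[16, 12, 7]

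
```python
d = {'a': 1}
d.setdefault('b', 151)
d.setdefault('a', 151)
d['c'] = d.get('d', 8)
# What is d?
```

After line 1: d = {'a': 1}
After line 2 (setdefault adds 'b'=151): d = {'a': 1, 'b': 151}
After line 3 (setdefault 'a' no-op, already exists): d = {'a': 1, 'b': 151}
After line 4 (get('d', 8) returns default since 'd' not in d): d = {'a': 1, 'b': 151, 'c': 8}

{'a': 1, 'b': 151, 'c': 8}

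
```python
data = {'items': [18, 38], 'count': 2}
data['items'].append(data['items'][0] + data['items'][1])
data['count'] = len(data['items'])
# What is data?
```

After line 1: data = {'items': [18, 38], 'count': 2}
After line 2 (append 18 + 38 = 56): data = {'items': [18, 38, 56], 'count': 2}
After line 3 (count = len(items) = 3): data = {'items': [18, 38, 56], 'count': 3}

{'items': [18, 38, 56], 'count': 3}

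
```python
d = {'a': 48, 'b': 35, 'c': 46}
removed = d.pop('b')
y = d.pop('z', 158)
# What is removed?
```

After line 1: d = {'a': 48, 'b': 35, 'c': 46}
After line 2 (pop 'b' returns 35): d = {'a': 48, 'c': 46}, removed = 35
After line 3 (pop 'z' missing, returns default 158): d = {'a': 48, 'c': 46}, y = 158

35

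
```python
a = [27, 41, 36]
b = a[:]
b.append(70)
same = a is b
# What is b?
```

After line 1: a = [27, 41, 36]
After line 2 (b = a[:] is a shallow copy, new object): a = [27, 41, 36], b = [27, 41, 36]
After line 3 (append only mutates b): a = [27, 41, 36], b = [27, 41, 36, 70]
After line 4 (same = a is b; different objects -> False): same = False

[27, 41, 36, 70]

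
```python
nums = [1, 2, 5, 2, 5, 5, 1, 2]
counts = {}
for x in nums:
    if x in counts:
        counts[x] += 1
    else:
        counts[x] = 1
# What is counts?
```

Initial: counts = {}, nums = [1, 2, 5, 2, 5, 5, 1, 2]
See 1: counts = {1: 1}
See 2: counts = {1: 1, 2: 1}
See 5: counts = {1: 1, 2: 1, 5: 1}
See 2: counts = {1: 1, 2: 2, 5: 1}
See 5: counts = {1: 1, 2: 2, 5: 2}
See 5: counts = {1: 1, 2: 2, 5: 3}
See 1: counts = {1: 2, 2: 2, 5: 3}
See 2: counts = {1: 2, 2: 3, 5: 3}

{1: 2, 2: 3, 5: 3}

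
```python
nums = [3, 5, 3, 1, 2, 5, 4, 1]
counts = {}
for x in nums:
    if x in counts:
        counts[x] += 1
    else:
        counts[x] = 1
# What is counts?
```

Initial: counts = {}, nums = [3, 5, 3, 1, 2, 5, 4, 1]
See 3: counts = {3: 1}
See 5: counts = {3: 1, 5: 1}
See 3: counts = {3: 2, 5: 1}
See 1: counts = {3: 2, 5: 1, 1: 1}
See 2: counts = {3: 2, 5: 1, 1: 1, 2: 1}
See 5: counts = {3: 2, 5: 2, 1: 1, 2: 1}
See 4: counts = {3: 2, 5: 2, 1: 1, 2: 1, 4: 1}
See 1: counts = {3: 2, 5: 2, 1: 2, 2: 1, 4: 1}

{3: 2, 5: 2, 1: 2, 2: 1, 4: 1}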